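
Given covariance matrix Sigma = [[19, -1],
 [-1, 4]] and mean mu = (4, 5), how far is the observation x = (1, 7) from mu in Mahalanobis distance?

Step 1 — centre the observation: (x - mu) = (-3, 2).

Step 2 — invert Sigma. det(Sigma) = 19·4 - (-1)² = 75.
  Sigma^{-1} = (1/det) · [[d, -b], [-b, a]] = [[0.0533, 0.0133],
 [0.0133, 0.2533]].

Step 3 — form the quadratic (x - mu)^T · Sigma^{-1} · (x - mu):
  Sigma^{-1} · (x - mu) = (-0.1333, 0.4667).
  (x - mu)^T · [Sigma^{-1} · (x - mu)] = (-3)·(-0.1333) + (2)·(0.4667) = 1.3333.

Step 4 — take square root: d = √(1.3333) ≈ 1.1547.

d(x, mu) = √(1.3333) ≈ 1.1547


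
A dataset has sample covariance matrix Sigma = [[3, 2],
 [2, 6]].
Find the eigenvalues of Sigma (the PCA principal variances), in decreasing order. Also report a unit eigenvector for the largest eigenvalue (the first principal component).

Step 1 — characteristic polynomial of 2×2 Sigma:
  det(Sigma - λI) = λ² - trace · λ + det = 0.
  trace = 3 + 6 = 9, det = 3·6 - (2)² = 14.
Step 2 — discriminant:
  Δ = trace² - 4·det = 81 - 56 = 25.
Step 3 — eigenvalues:
  λ = (trace ± √Δ)/2 = (9 ± 5)/2,
  λ_1 = 7,  λ_2 = 2.

Step 4 — unit eigenvector for λ_1: solve (Sigma - λ_1 I)v = 0. First row:
  (3 - 7)·v_x + (2)·v_y = 0, i.e. (-4)·v_x + (2)·v_y = 0,
  so v ∝ (b, λ_1 - a) = (2, 4) = u.
  ||u|| = √((2)² + (4)²) = √(20) ≈ 4.4721,
  v_1 = u/||u|| ≈ (0.4472, 0.8944) (||v_1|| = 1).

λ_1 = 7,  λ_2 = 2;  v_1 ≈ (0.4472, 0.8944)


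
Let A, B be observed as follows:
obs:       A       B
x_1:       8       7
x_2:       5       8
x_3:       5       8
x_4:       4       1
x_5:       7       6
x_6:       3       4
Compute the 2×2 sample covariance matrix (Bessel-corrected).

Step 1 — column means:
  mean(A) = (8 + 5 + 5 + 4 + 7 + 3) / 6 = 32/6 = 5.3333
  mean(B) = (7 + 8 + 8 + 1 + 6 + 4) / 6 = 34/6 = 5.6667

Step 2 — sample covariance S[i,j] = (1/(n-1)) · Σ_k (x_{k,i} - mean_i) · (x_{k,j} - mean_j), with n-1 = 5.
  S[A,A] = ((2.6667)·(2.6667) + (-0.3333)·(-0.3333) + (-0.3333)·(-0.3333) + (-1.3333)·(-1.3333) + (1.6667)·(1.6667) + (-2.3333)·(-2.3333)) / 5 = 17.3333/5 = 3.4667
  S[A,B] = ((2.6667)·(1.3333) + (-0.3333)·(2.3333) + (-0.3333)·(2.3333) + (-1.3333)·(-4.6667) + (1.6667)·(0.3333) + (-2.3333)·(-1.6667)) / 5 = 12.6667/5 = 2.5333
  S[B,B] = ((1.3333)·(1.3333) + (2.3333)·(2.3333) + (2.3333)·(2.3333) + (-4.6667)·(-4.6667) + (0.3333)·(0.3333) + (-1.6667)·(-1.6667)) / 5 = 37.3333/5 = 7.4667

S is symmetric (S[j,i] = S[i,j]). Assembling:

S = [[3.4667, 2.5333],
 [2.5333, 7.4667]]


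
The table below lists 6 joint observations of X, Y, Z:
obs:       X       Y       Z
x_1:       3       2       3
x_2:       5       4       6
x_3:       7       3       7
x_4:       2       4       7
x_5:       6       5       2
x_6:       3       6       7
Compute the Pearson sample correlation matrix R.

Step 1 — column means:
  mean(X) = (3 + 5 + 7 + 2 + 6 + 3) / 6 = 26/6 = 4.3333
  mean(Y) = (2 + 4 + 3 + 4 + 5 + 6) / 6 = 24/6 = 4
  mean(Z) = (3 + 6 + 7 + 7 + 2 + 7) / 6 = 32/6 = 5.3333

Step 2 — sample variances and covariances s[i,j] = (1/(n-1)) · Σ_k (x_{k,i} - mean_i) · (x_{k,j} - mean_j), with n-1 = 5:
  s[X,X] = ((-1.3333)·(-1.3333) + (0.6667)·(0.6667) + (2.6667)·(2.6667) + (-2.3333)·(-2.3333) + (1.6667)·(1.6667) + (-1.3333)·(-1.3333)) / 5 = 19.3333/5 = 3.8667
  s[X,Y] = ((-1.3333)·(-2) + (0.6667)·(0) + (2.6667)·(-1) + (-2.3333)·(0) + (1.6667)·(1) + (-1.3333)·(2)) / 5 = -1/5 = -0.2
  s[X,Z] = ((-1.3333)·(-2.3333) + (0.6667)·(0.6667) + (2.6667)·(1.6667) + (-2.3333)·(1.6667) + (1.6667)·(-3.3333) + (-1.3333)·(1.6667)) / 5 = -3.6667/5 = -0.7333
  s[Y,Y] = ((-2)·(-2) + (0)·(0) + (-1)·(-1) + (0)·(0) + (1)·(1) + (2)·(2)) / 5 = 10/5 = 2
  s[Y,Z] = ((-2)·(-2.3333) + (0)·(0.6667) + (-1)·(1.6667) + (0)·(1.6667) + (1)·(-3.3333) + (2)·(1.6667)) / 5 = 3/5 = 0.6
  s[Z,Z] = ((-2.3333)·(-2.3333) + (0.6667)·(0.6667) + (1.6667)·(1.6667) + (1.6667)·(1.6667) + (-3.3333)·(-3.3333) + (1.6667)·(1.6667)) / 5 = 25.3333/5 = 5.0667
  Sample standard deviations s_i = √(s[i,i]):
  s(X) = √(3.8667) = 1.9664
  s(Y) = √(2) = 1.4142
  s(Z) = √(5.0667) = 2.2509

Step 3 — r_{ij} = s_{ij} / (s_i · s_j):
  r[X,X] = 1 (diagonal).
  r[X,Y] = -0.2 / (1.9664 · 1.4142) = -0.2 / 2.7809 = -0.0719
  r[X,Z] = -0.7333 / (1.9664 · 2.2509) = -0.7333 / 4.4262 = -0.1657
  r[Y,Y] = 1 (diagonal).
  r[Y,Z] = 0.6 / (1.4142 · 2.2509) = 0.6 / 3.1833 = 0.1885
  r[Z,Z] = 1 (diagonal).

R is symmetric with unit diagonal. Assembling:

R = [[1, -0.0719, -0.1657],
 [-0.0719, 1, 0.1885],
 [-0.1657, 0.1885, 1]]


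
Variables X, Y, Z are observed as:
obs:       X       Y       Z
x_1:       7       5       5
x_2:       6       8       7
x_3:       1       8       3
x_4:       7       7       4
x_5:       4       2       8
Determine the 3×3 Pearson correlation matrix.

Step 1 — column means:
  mean(X) = (7 + 6 + 1 + 7 + 4) / 5 = 25/5 = 5
  mean(Y) = (5 + 8 + 8 + 7 + 2) / 5 = 30/5 = 6
  mean(Z) = (5 + 7 + 3 + 4 + 8) / 5 = 27/5 = 5.4

Step 2 — sample variances and covariances s[i,j] = (1/(n-1)) · Σ_k (x_{k,i} - mean_i) · (x_{k,j} - mean_j), with n-1 = 4:
  s[X,X] = ((2)·(2) + (1)·(1) + (-4)·(-4) + (2)·(2) + (-1)·(-1)) / 4 = 26/4 = 6.5
  s[X,Y] = ((2)·(-1) + (1)·(2) + (-4)·(2) + (2)·(1) + (-1)·(-4)) / 4 = -2/4 = -0.5
  s[X,Z] = ((2)·(-0.4) + (1)·(1.6) + (-4)·(-2.4) + (2)·(-1.4) + (-1)·(2.6)) / 4 = 5/4 = 1.25
  s[Y,Y] = ((-1)·(-1) + (2)·(2) + (2)·(2) + (1)·(1) + (-4)·(-4)) / 4 = 26/4 = 6.5
  s[Y,Z] = ((-1)·(-0.4) + (2)·(1.6) + (2)·(-2.4) + (1)·(-1.4) + (-4)·(2.6)) / 4 = -13/4 = -3.25
  s[Z,Z] = ((-0.4)·(-0.4) + (1.6)·(1.6) + (-2.4)·(-2.4) + (-1.4)·(-1.4) + (2.6)·(2.6)) / 4 = 17.2/4 = 4.3
  Sample standard deviations s_i = √(s[i,i]):
  s(X) = √(6.5) = 2.5495
  s(Y) = √(6.5) = 2.5495
  s(Z) = √(4.3) = 2.0736

Step 3 — r_{ij} = s_{ij} / (s_i · s_j):
  r[X,X] = 1 (diagonal).
  r[X,Y] = -0.5 / (2.5495 · 2.5495) = -0.5 / 6.5 = -0.0769
  r[X,Z] = 1.25 / (2.5495 · 2.0736) = 1.25 / 5.2868 = 0.2364
  r[Y,Y] = 1 (diagonal).
  r[Y,Z] = -3.25 / (2.5495 · 2.0736) = -3.25 / 5.2868 = -0.6147
  r[Z,Z] = 1 (diagonal).

R is symmetric with unit diagonal. Assembling:

R = [[1, -0.0769, 0.2364],
 [-0.0769, 1, -0.6147],
 [0.2364, -0.6147, 1]]


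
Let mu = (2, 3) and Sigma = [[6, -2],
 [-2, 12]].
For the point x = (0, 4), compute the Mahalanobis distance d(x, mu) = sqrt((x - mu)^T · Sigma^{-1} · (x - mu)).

Step 1 — centre the observation: (x - mu) = (-2, 1).

Step 2 — invert Sigma. det(Sigma) = 6·12 - (-2)² = 68.
  Sigma^{-1} = (1/det) · [[d, -b], [-b, a]] = [[0.1765, 0.0294],
 [0.0294, 0.0882]].

Step 3 — form the quadratic (x - mu)^T · Sigma^{-1} · (x - mu):
  Sigma^{-1} · (x - mu) = (-0.3235, 0.0294).
  (x - mu)^T · [Sigma^{-1} · (x - mu)] = (-2)·(-0.3235) + (1)·(0.0294) = 0.6765.

Step 4 — take square root: d = √(0.6765) ≈ 0.8225.

d(x, mu) = √(0.6765) ≈ 0.8225


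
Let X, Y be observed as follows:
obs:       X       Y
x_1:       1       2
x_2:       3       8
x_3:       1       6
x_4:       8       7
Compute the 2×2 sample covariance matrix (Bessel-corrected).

Step 1 — column means:
  mean(X) = (1 + 3 + 1 + 8) / 4 = 13/4 = 3.25
  mean(Y) = (2 + 8 + 6 + 7) / 4 = 23/4 = 5.75

Step 2 — sample covariance S[i,j] = (1/(n-1)) · Σ_k (x_{k,i} - mean_i) · (x_{k,j} - mean_j), with n-1 = 3.
  S[X,X] = ((-2.25)·(-2.25) + (-0.25)·(-0.25) + (-2.25)·(-2.25) + (4.75)·(4.75)) / 3 = 32.75/3 = 10.9167
  S[X,Y] = ((-2.25)·(-3.75) + (-0.25)·(2.25) + (-2.25)·(0.25) + (4.75)·(1.25)) / 3 = 13.25/3 = 4.4167
  S[Y,Y] = ((-3.75)·(-3.75) + (2.25)·(2.25) + (0.25)·(0.25) + (1.25)·(1.25)) / 3 = 20.75/3 = 6.9167

S is symmetric (S[j,i] = S[i,j]). Assembling:

S = [[10.9167, 4.4167],
 [4.4167, 6.9167]]


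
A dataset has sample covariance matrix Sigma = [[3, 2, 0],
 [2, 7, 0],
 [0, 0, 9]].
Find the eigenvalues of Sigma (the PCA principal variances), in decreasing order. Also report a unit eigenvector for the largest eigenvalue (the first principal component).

Step 1 — characteristic polynomial p(λ) = det(λI - Sigma) = λ³ - tr·λ² + c_1·λ - det, where tr = trace, c_1 = sum of the principal 2×2 minors, det = det(Sigma):
  tr = 3 + 7 + 9 = 19,
  c_1 = (3·7 - (2)²) + (3·9 - (0)²) + (7·9 - (0)²) = 17 + 27 + 63 = 107,
  det = 3·(7·9 - (0)²) - (2)·((2)·9 - (0)·(0)) + (0)·((2)·(0) - 7·(0)) = 3·(63) - (2)·(18) + (0)·(0) = 153.
  So p(λ) = λ³ - 19λ² + 107λ - 153.
Step 2 — look for an integer root (rational root theorem: any rational root is an integer divisor of 153). Testing λ = 9:
  p(9) = 729 - 1539 + 963 - 153 = 0  ✓
  Dividing out (λ - 9): p(λ) = (λ - 9)(λ² - 10λ + 17).
Step 3 — remaining eigenvalues from the quadratic λ² - 10λ + 17 = 0:
  Δ = 10² - 4·17 = 100 - 68 = 32,  λ = (10 ± √32)/2 = (10 ± 5.6569)/2 ≈ 7.8284 or 2.1716.
  Sorted: λ_1 = 9,  λ_2 = 7.8284,  λ_3 = 2.1716  (check: sum = 19 = tr ✓).

Step 4 — unit eigenvector for λ_1 = 9: v spans the null space of (Sigma - λ_1 I), whose rows are
  r_1 = (-6, 2, 0),  r_2 = (2, -2, 0),  r_3 = (0, 0, 0).
  v is orthogonal to every row, so take v ∝ r_1 × r_2 = ((2)·(0) - (0)·(-2), (0)·(2) - (-6)·(0), (-6)·(-2) - (2)·(2)) = (0, 0, 8).
  Rescale (divide by 8): u = (0, 0, 1).
  ||u|| = √((0)² + (0)² + (1)²) = √(1) = 1,  v_1 = u/||u|| ≈ (0, 0, 1) (||v_1|| = 1).

λ_1 = 9,  λ_2 = 7.8284,  λ_3 = 2.1716;  v_1 ≈ (0, 0, 1)


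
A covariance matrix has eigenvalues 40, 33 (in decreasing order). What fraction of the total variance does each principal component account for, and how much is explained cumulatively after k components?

Step 1 — total variance = trace(Sigma) = Σ λ_i = 40 + 33 = 73.

Step 2 — fraction explained by component i = λ_i / Σ λ:
  PC1: 40/73 = 0.5479
  PC2: 33/73 = 0.4521

Step 3 — cumulative fraction after k components = (λ_1 + ... + λ_k) / Σ λ:
  k = 1: 40/73 = 0.5479
  k = 2: (40 + 33)/73 = 73/73 = 1

Summary (fraction, with percent):

explained: PC1 0.5479 (54.79%), PC2 0.4521 (45.21%);  cumulative: 0.5479, 1


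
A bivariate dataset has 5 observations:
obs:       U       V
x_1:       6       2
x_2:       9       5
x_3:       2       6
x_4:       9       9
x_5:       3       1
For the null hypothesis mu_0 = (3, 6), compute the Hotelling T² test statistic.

Step 1 — sample mean vector:
  mean(U) = (6 + 9 + 2 + 9 + 3) / 5 = 29/5 = 5.8
  mean(V) = (2 + 5 + 6 + 9 + 1) / 5 = 23/5 = 4.6
  x̄ = (5.8, 4.6),  deviation x̄ - mu_0 = (5.8, 4.6) - (3, 6) = (2.8, -1.4).

Step 2 — sample covariance matrix, S[i,j] = (1/(n-1)) · Σ_k (x_{k,i} - mean_i) · (x_{k,j} - mean_j), divisor n-1 = 4:
  S[U,U] = ((0.2)·(0.2) + (3.2)·(3.2) + (-3.8)·(-3.8) + (3.2)·(3.2) + (-2.8)·(-2.8)) / 4 = 42.8/4 = 10.7
  S[U,V] = ((0.2)·(-2.6) + (3.2)·(0.4) + (-3.8)·(1.4) + (3.2)·(4.4) + (-2.8)·(-3.6)) / 4 = 19.6/4 = 4.9
  S[V,V] = ((-2.6)·(-2.6) + (0.4)·(0.4) + (1.4)·(1.4) + (4.4)·(4.4) + (-3.6)·(-3.6)) / 4 = 41.2/4 = 10.3
  S = [[10.7, 4.9],
 [4.9, 10.3]].

Step 3 — invert S. det(S) = 10.7·10.3 - (4.9)² = 86.2.
  S^{-1} = (1/det) · [[d, -b], [-b, a]] = [[0.1195, -0.0568],
 [-0.0568, 0.1241]].

Step 4 — quadratic form (x̄ - mu_0)^T · S^{-1} · (x̄ - mu_0):
  S^{-1} · (x̄ - mu_0) = (0.4142, -0.3329),
  (x̄ - mu_0)^T · [...] = (2.8)·(0.4142) + (-1.4)·(-0.3329) = 1.6258.

Step 5 — scale by n: T² = 5 · 1.6258 = 8.1288.

T² ≈ 8.1288


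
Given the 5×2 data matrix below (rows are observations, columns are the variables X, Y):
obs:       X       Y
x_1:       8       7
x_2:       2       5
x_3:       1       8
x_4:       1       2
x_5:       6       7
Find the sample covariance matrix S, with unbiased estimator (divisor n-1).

Step 1 — column means:
  mean(X) = (8 + 2 + 1 + 1 + 6) / 5 = 18/5 = 3.6
  mean(Y) = (7 + 5 + 8 + 2 + 7) / 5 = 29/5 = 5.8

Step 2 — sample covariance S[i,j] = (1/(n-1)) · Σ_k (x_{k,i} - mean_i) · (x_{k,j} - mean_j), with n-1 = 4.
  S[X,X] = ((4.4)·(4.4) + (-1.6)·(-1.6) + (-2.6)·(-2.6) + (-2.6)·(-2.6) + (2.4)·(2.4)) / 4 = 41.2/4 = 10.3
  S[X,Y] = ((4.4)·(1.2) + (-1.6)·(-0.8) + (-2.6)·(2.2) + (-2.6)·(-3.8) + (2.4)·(1.2)) / 4 = 13.6/4 = 3.4
  S[Y,Y] = ((1.2)·(1.2) + (-0.8)·(-0.8) + (2.2)·(2.2) + (-3.8)·(-3.8) + (1.2)·(1.2)) / 4 = 22.8/4 = 5.7

S is symmetric (S[j,i] = S[i,j]). Assembling:

S = [[10.3, 3.4],
 [3.4, 5.7]]


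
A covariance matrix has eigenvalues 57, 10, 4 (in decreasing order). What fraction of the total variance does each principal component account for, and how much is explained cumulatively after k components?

Step 1 — total variance = trace(Sigma) = Σ λ_i = 57 + 10 + 4 = 71.

Step 2 — fraction explained by component i = λ_i / Σ λ:
  PC1: 57/71 = 0.8028
  PC2: 10/71 = 0.1408
  PC3: 4/71 = 0.0563

Step 3 — cumulative fraction after k components = (λ_1 + ... + λ_k) / Σ λ:
  k = 1: 57/71 = 0.8028
  k = 2: (57 + 10)/71 = 67/71 = 0.9437
  k = 3: (57 + 10 + 4)/71 = 71/71 = 1

Summary (fraction, with percent):

explained: PC1 0.8028 (80.28%), PC2 0.1408 (14.08%), PC3 0.0563 (5.63%);  cumulative: 0.8028, 0.9437, 1


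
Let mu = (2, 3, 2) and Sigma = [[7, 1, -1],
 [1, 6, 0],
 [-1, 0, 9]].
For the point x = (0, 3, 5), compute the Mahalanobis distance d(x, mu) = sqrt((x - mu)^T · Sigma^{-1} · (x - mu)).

Step 1 — centre the observation: (x - mu) = (-2, 0, 3).

Step 2 — invert Sigma (cofactor / det for 3×3, or solve directly):
  Sigma^{-1} = [[0.1488, -0.0248, 0.0165],
 [-0.0248, 0.1708, -0.0028],
 [0.0165, -0.0028, 0.1129]].

Step 3 — form the quadratic (x - mu)^T · Sigma^{-1} · (x - mu):
  Sigma^{-1} · (x - mu) = (-0.2479, 0.0413, 0.3058).
  (x - mu)^T · [Sigma^{-1} · (x - mu)] = (-2)·(-0.2479) + (0)·(0.0413) + (3)·(0.3058) = 1.4132.

Step 4 — take square root: d = √(1.4132) ≈ 1.1888.

d(x, mu) = √(1.4132) ≈ 1.1888


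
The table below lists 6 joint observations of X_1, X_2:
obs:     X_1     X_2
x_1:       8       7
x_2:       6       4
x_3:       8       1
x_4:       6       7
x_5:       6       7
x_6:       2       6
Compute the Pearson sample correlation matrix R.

Step 1 — column means:
  mean(X_1) = (8 + 6 + 8 + 6 + 6 + 2) / 6 = 36/6 = 6
  mean(X_2) = (7 + 4 + 1 + 7 + 7 + 6) / 6 = 32/6 = 5.3333

Step 2 — sample variances and covariances s[i,j] = (1/(n-1)) · Σ_k (x_{k,i} - mean_i) · (x_{k,j} - mean_j), with n-1 = 5:
  s[X_1,X_1] = ((2)·(2) + (0)·(0) + (2)·(2) + (0)·(0) + (0)·(0) + (-4)·(-4)) / 5 = 24/5 = 4.8
  s[X_1,X_2] = ((2)·(1.6667) + (0)·(-1.3333) + (2)·(-4.3333) + (0)·(1.6667) + (0)·(1.6667) + (-4)·(0.6667)) / 5 = -8/5 = -1.6
  s[X_2,X_2] = ((1.6667)·(1.6667) + (-1.3333)·(-1.3333) + (-4.3333)·(-4.3333) + (1.6667)·(1.6667) + (1.6667)·(1.6667) + (0.6667)·(0.6667)) / 5 = 29.3333/5 = 5.8667
  Sample standard deviations s_i = √(s[i,i]):
  s(X_1) = √(4.8) = 2.1909
  s(X_2) = √(5.8667) = 2.4221

Step 3 — r_{ij} = s_{ij} / (s_i · s_j):
  r[X_1,X_1] = 1 (diagonal).
  r[X_1,X_2] = -1.6 / (2.1909 · 2.4221) = -1.6 / 5.3066 = -0.3015
  r[X_2,X_2] = 1 (diagonal).

R is symmetric with unit diagonal. Assembling:

R = [[1, -0.3015],
 [-0.3015, 1]]


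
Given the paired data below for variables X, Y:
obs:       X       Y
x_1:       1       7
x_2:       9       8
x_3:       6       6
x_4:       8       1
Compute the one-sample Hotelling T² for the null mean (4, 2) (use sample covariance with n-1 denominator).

Step 1 — sample mean vector:
  mean(X) = (1 + 9 + 6 + 8) / 4 = 24/4 = 6
  mean(Y) = (7 + 8 + 6 + 1) / 4 = 22/4 = 5.5
  x̄ = (6, 5.5),  deviation x̄ - mu_0 = (6, 5.5) - (4, 2) = (2, 3.5).

Step 2 — sample covariance matrix, S[i,j] = (1/(n-1)) · Σ_k (x_{k,i} - mean_i) · (x_{k,j} - mean_j), divisor n-1 = 3:
  S[X,X] = ((-5)·(-5) + (3)·(3) + (0)·(0) + (2)·(2)) / 3 = 38/3 = 12.6667
  S[X,Y] = ((-5)·(1.5) + (3)·(2.5) + (0)·(0.5) + (2)·(-4.5)) / 3 = -9/3 = -3
  S[Y,Y] = ((1.5)·(1.5) + (2.5)·(2.5) + (0.5)·(0.5) + (-4.5)·(-4.5)) / 3 = 29/3 = 9.6667
  S = [[12.6667, -3],
 [-3, 9.6667]].

Step 3 — invert S. det(S) = 12.6667·9.6667 - (-3)² = 113.4444.
  S^{-1} = (1/det) · [[d, -b], [-b, a]] = [[0.0852, 0.0264],
 [0.0264, 0.1117]].

Step 4 — quadratic form (x̄ - mu_0)^T · S^{-1} · (x̄ - mu_0):
  S^{-1} · (x̄ - mu_0) = (0.263, 0.4437),
  (x̄ - mu_0)^T · [...] = (2)·(0.263) + (3.5)·(0.4437) = 2.0788.

Step 5 — scale by n: T² = 4 · 2.0788 = 8.3154.

T² ≈ 8.3154


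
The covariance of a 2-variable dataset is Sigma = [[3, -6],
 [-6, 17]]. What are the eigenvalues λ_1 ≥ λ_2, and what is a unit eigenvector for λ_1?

Step 1 — characteristic polynomial of 2×2 Sigma:
  det(Sigma - λI) = λ² - trace · λ + det = 0.
  trace = 3 + 17 = 20, det = 3·17 - (-6)² = 15.
Step 2 — discriminant:
  Δ = trace² - 4·det = 400 - 60 = 340.
Step 3 — eigenvalues:
  λ = (trace ± √Δ)/2 = (20 ± 18.4391)/2,
  λ_1 = 19.2195,  λ_2 = 0.7805.

Step 4 — unit eigenvector for λ_1: solve (Sigma - λ_1 I)v = 0. First row:
  (3 - 19.2195)·v_x + (-6)·v_y = 0, i.e. (-16.2195)·v_x + (-6)·v_y = 0,
  so v ∝ (b, λ_1 - a) = (-6, 16.2195); multiply by -1 so the first entry is positive: u = (6, -16.2195).
  ||u|| = √((6)² + (-16.2195)²) = √(299.0736) ≈ 17.2937,
  v_1 = u/||u|| ≈ (0.3469, -0.9379) (||v_1|| = 1).

λ_1 = 19.2195,  λ_2 = 0.7805;  v_1 ≈ (0.3469, -0.9379)


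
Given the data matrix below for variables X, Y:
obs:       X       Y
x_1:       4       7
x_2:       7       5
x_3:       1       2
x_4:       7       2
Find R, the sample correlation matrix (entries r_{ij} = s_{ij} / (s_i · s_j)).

Step 1 — column means:
  mean(X) = (4 + 7 + 1 + 7) / 4 = 19/4 = 4.75
  mean(Y) = (7 + 5 + 2 + 2) / 4 = 16/4 = 4

Step 2 — sample variances and covariances s[i,j] = (1/(n-1)) · Σ_k (x_{k,i} - mean_i) · (x_{k,j} - mean_j), with n-1 = 3:
  s[X,X] = ((-0.75)·(-0.75) + (2.25)·(2.25) + (-3.75)·(-3.75) + (2.25)·(2.25)) / 3 = 24.75/3 = 8.25
  s[X,Y] = ((-0.75)·(3) + (2.25)·(1) + (-3.75)·(-2) + (2.25)·(-2)) / 3 = 3/3 = 1
  s[Y,Y] = ((3)·(3) + (1)·(1) + (-2)·(-2) + (-2)·(-2)) / 3 = 18/3 = 6
  Sample standard deviations s_i = √(s[i,i]):
  s(X) = √(8.25) = 2.8723
  s(Y) = √(6) = 2.4495

Step 3 — r_{ij} = s_{ij} / (s_i · s_j):
  r[X,X] = 1 (diagonal).
  r[X,Y] = 1 / (2.8723 · 2.4495) = 1 / 7.0356 = 0.1421
  r[Y,Y] = 1 (diagonal).

R is symmetric with unit diagonal. Assembling:

R = [[1, 0.1421],
 [0.1421, 1]]


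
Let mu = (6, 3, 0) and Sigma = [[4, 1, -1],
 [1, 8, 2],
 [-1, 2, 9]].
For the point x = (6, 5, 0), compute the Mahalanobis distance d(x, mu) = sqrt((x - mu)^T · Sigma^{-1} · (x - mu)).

Step 1 — centre the observation: (x - mu) = (0, 2, 0).

Step 2 — invert Sigma (cofactor / det for 3×3, or solve directly):
  Sigma^{-1} = [[0.2709, -0.0438, 0.0398],
 [-0.0438, 0.1394, -0.0359],
 [0.0398, -0.0359, 0.1235]].

Step 3 — form the quadratic (x - mu)^T · Sigma^{-1} · (x - mu):
  Sigma^{-1} · (x - mu) = (-0.0876, 0.2789, -0.0717).
  (x - mu)^T · [Sigma^{-1} · (x - mu)] = (0)·(-0.0876) + (2)·(0.2789) + (0)·(-0.0717) = 0.5578.

Step 4 — take square root: d = √(0.5578) ≈ 0.7468.

d(x, mu) = √(0.5578) ≈ 0.7468


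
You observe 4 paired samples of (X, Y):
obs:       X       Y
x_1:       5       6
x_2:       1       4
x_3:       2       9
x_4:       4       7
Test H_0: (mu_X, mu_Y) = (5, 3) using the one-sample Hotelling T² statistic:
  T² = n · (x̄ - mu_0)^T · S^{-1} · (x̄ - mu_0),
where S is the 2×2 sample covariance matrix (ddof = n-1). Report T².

Step 1 — sample mean vector:
  mean(X) = (5 + 1 + 2 + 4) / 4 = 12/4 = 3
  mean(Y) = (6 + 4 + 9 + 7) / 4 = 26/4 = 6.5
  x̄ = (3, 6.5),  deviation x̄ - mu_0 = (3, 6.5) - (5, 3) = (-2, 3.5).

Step 2 — sample covariance matrix, S[i,j] = (1/(n-1)) · Σ_k (x_{k,i} - mean_i) · (x_{k,j} - mean_j), divisor n-1 = 3:
  S[X,X] = ((2)·(2) + (-2)·(-2) + (-1)·(-1) + (1)·(1)) / 3 = 10/3 = 3.3333
  S[X,Y] = ((2)·(-0.5) + (-2)·(-2.5) + (-1)·(2.5) + (1)·(0.5)) / 3 = 2/3 = 0.6667
  S[Y,Y] = ((-0.5)·(-0.5) + (-2.5)·(-2.5) + (2.5)·(2.5) + (0.5)·(0.5)) / 3 = 13/3 = 4.3333
  S = [[3.3333, 0.6667],
 [0.6667, 4.3333]].

Step 3 — invert S. det(S) = 3.3333·4.3333 - (0.6667)² = 14.
  S^{-1} = (1/det) · [[d, -b], [-b, a]] = [[0.3095, -0.0476],
 [-0.0476, 0.2381]].

Step 4 — quadratic form (x̄ - mu_0)^T · S^{-1} · (x̄ - mu_0):
  S^{-1} · (x̄ - mu_0) = (-0.7857, 0.9286),
  (x̄ - mu_0)^T · [...] = (-2)·(-0.7857) + (3.5)·(0.9286) = 4.8214.

Step 5 — scale by n: T² = 4 · 4.8214 = 19.2857.

T² ≈ 19.2857


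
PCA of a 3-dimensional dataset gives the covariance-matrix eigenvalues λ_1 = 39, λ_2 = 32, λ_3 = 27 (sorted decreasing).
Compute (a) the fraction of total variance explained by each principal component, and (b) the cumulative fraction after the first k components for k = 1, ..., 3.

Step 1 — total variance = trace(Sigma) = Σ λ_i = 39 + 32 + 27 = 98.

Step 2 — fraction explained by component i = λ_i / Σ λ:
  PC1: 39/98 = 0.398
  PC2: 32/98 = 0.3265
  PC3: 27/98 = 0.2755

Step 3 — cumulative fraction after k components = (λ_1 + ... + λ_k) / Σ λ:
  k = 1: 39/98 = 0.398
  k = 2: (39 + 32)/98 = 71/98 = 0.7245
  k = 3: (39 + 32 + 27)/98 = 98/98 = 1

Summary (fraction, with percent):

explained: PC1 0.398 (39.8%), PC2 0.3265 (32.65%), PC3 0.2755 (27.55%);  cumulative: 0.398, 0.7245, 1


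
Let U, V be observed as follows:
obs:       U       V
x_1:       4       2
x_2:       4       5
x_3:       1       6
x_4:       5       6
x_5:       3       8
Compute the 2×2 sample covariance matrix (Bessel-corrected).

Step 1 — column means:
  mean(U) = (4 + 4 + 1 + 5 + 3) / 5 = 17/5 = 3.4
  mean(V) = (2 + 5 + 6 + 6 + 8) / 5 = 27/5 = 5.4

Step 2 — sample covariance S[i,j] = (1/(n-1)) · Σ_k (x_{k,i} - mean_i) · (x_{k,j} - mean_j), with n-1 = 4.
  S[U,U] = ((0.6)·(0.6) + (0.6)·(0.6) + (-2.4)·(-2.4) + (1.6)·(1.6) + (-0.4)·(-0.4)) / 4 = 9.2/4 = 2.3
  S[U,V] = ((0.6)·(-3.4) + (0.6)·(-0.4) + (-2.4)·(0.6) + (1.6)·(0.6) + (-0.4)·(2.6)) / 4 = -3.8/4 = -0.95
  S[V,V] = ((-3.4)·(-3.4) + (-0.4)·(-0.4) + (0.6)·(0.6) + (0.6)·(0.6) + (2.6)·(2.6)) / 4 = 19.2/4 = 4.8

S is symmetric (S[j,i] = S[i,j]). Assembling:

S = [[2.3, -0.95],
 [-0.95, 4.8]]


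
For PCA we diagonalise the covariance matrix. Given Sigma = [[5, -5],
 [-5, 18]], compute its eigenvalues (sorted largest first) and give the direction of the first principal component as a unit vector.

Step 1 — characteristic polynomial of 2×2 Sigma:
  det(Sigma - λI) = λ² - trace · λ + det = 0.
  trace = 5 + 18 = 23, det = 5·18 - (-5)² = 65.
Step 2 — discriminant:
  Δ = trace² - 4·det = 529 - 260 = 269.
Step 3 — eigenvalues:
  λ = (trace ± √Δ)/2 = (23 ± 16.4012)/2,
  λ_1 = 19.7006,  λ_2 = 3.2994.

Step 4 — unit eigenvector for λ_1: solve (Sigma - λ_1 I)v = 0. First row:
  (5 - 19.7006)·v_x + (-5)·v_y = 0, i.e. (-14.7006)·v_x + (-5)·v_y = 0,
  so v ∝ (b, λ_1 - a) = (-5, 14.7006); multiply by -1 so the first entry is positive: u = (5, -14.7006).
  ||u|| = √((5)² + (-14.7006)²) = √(241.1079) ≈ 15.5277,
  v_1 = u/||u|| ≈ (0.322, -0.9467) (||v_1|| = 1).

λ_1 = 19.7006,  λ_2 = 3.2994;  v_1 ≈ (0.322, -0.9467)


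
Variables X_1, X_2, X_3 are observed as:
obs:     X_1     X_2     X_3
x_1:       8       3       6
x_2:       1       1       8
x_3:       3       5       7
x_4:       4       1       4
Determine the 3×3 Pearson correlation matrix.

Step 1 — column means:
  mean(X_1) = (8 + 1 + 3 + 4) / 4 = 16/4 = 4
  mean(X_2) = (3 + 1 + 5 + 1) / 4 = 10/4 = 2.5
  mean(X_3) = (6 + 8 + 7 + 4) / 4 = 25/4 = 6.25

Step 2 — sample variances and covariances s[i,j] = (1/(n-1)) · Σ_k (x_{k,i} - mean_i) · (x_{k,j} - mean_j), with n-1 = 3:
  s[X_1,X_1] = ((4)·(4) + (-3)·(-3) + (-1)·(-1) + (0)·(0)) / 3 = 26/3 = 8.6667
  s[X_1,X_2] = ((4)·(0.5) + (-3)·(-1.5) + (-1)·(2.5) + (0)·(-1.5)) / 3 = 4/3 = 1.3333
  s[X_1,X_3] = ((4)·(-0.25) + (-3)·(1.75) + (-1)·(0.75) + (0)·(-2.25)) / 3 = -7/3 = -2.3333
  s[X_2,X_2] = ((0.5)·(0.5) + (-1.5)·(-1.5) + (2.5)·(2.5) + (-1.5)·(-1.5)) / 3 = 11/3 = 3.6667
  s[X_2,X_3] = ((0.5)·(-0.25) + (-1.5)·(1.75) + (2.5)·(0.75) + (-1.5)·(-2.25)) / 3 = 2.5/3 = 0.8333
  s[X_3,X_3] = ((-0.25)·(-0.25) + (1.75)·(1.75) + (0.75)·(0.75) + (-2.25)·(-2.25)) / 3 = 8.75/3 = 2.9167
  Sample standard deviations s_i = √(s[i,i]):
  s(X_1) = √(8.6667) = 2.9439
  s(X_2) = √(3.6667) = 1.9149
  s(X_3) = √(2.9167) = 1.7078

Step 3 — r_{ij} = s_{ij} / (s_i · s_j):
  r[X_1,X_1] = 1 (diagonal).
  r[X_1,X_2] = 1.3333 / (2.9439 · 1.9149) = 1.3333 / 5.6372 = 0.2365
  r[X_1,X_3] = -2.3333 / (2.9439 · 1.7078) = -2.3333 / 5.0277 = -0.4641
  r[X_2,X_2] = 1 (diagonal).
  r[X_2,X_3] = 0.8333 / (1.9149 · 1.7078) = 0.8333 / 3.2702 = 0.2548
  r[X_3,X_3] = 1 (diagonal).

R is symmetric with unit diagonal. Assembling:

R = [[1, 0.2365, -0.4641],
 [0.2365, 1, 0.2548],
 [-0.4641, 0.2548, 1]]


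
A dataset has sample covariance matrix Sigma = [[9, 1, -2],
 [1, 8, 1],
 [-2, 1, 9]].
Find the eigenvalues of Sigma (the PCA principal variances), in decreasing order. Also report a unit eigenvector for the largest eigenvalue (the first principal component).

Step 1 — characteristic polynomial p(λ) = det(λI - Sigma) = λ³ - tr·λ² + c_1·λ - det, where tr = trace, c_1 = sum of the principal 2×2 minors, det = det(Sigma):
  tr = 9 + 8 + 9 = 26,
  c_1 = (9·8 - (1)²) + (9·9 - (-2)²) + (8·9 - (1)²) = 71 + 77 + 71 = 219,
  det = 9·(8·9 - (1)²) - (1)·((1)·9 - (1)·(-2)) + (-2)·((1)·(1) - 8·(-2)) = 9·(71) - (1)·(11) + (-2)·(17) = 594.
  So p(λ) = λ³ - 26λ² + 219λ - 594.
Step 2 — look for an integer root (rational root theorem: any rational root is an integer divisor of 594). Testing λ = 6:
  p(6) = 216 - 936 + 1314 - 594 = 0  ✓
  Dividing out (λ - 6): p(λ) = (λ - 6)(λ² - 20λ + 99).
Step 3 — remaining eigenvalues from the quadratic λ² - 20λ + 99 = 0:
  Δ = 20² - 4·99 = 400 - 396 = 4,  λ = (20 ± √4)/2 = (20 ± 2)/2 = 11 or 9.
  Sorted: λ_1 = 11,  λ_2 = 9,  λ_3 = 6  (check: sum = 26 = tr ✓).

Step 4 — unit eigenvector for λ_1 = 11: v spans the null space of (Sigma - λ_1 I), whose rows are
  r_1 = (-2, 1, -2),  r_2 = (1, -3, 1),  r_3 = (-2, 1, -2).
  v is orthogonal to every row, so take v ∝ r_1 × r_2 = ((1)·(1) - (-2)·(-3), (-2)·(1) - (-2)·(1), (-2)·(-3) - (1)·(1)) = (-5, 0, 5).
  Rescale (divide by 5; multiply by -1 so the first nonzero entry is positive): u = (1, 0, -1).
  ||u|| = √((1)² + (0)² + (-1)²) = √(2) ≈ 1.4142,  v_1 = u/||u|| ≈ (0.7071, 0, -0.7071) (||v_1|| = 1).

λ_1 = 11,  λ_2 = 9,  λ_3 = 6;  v_1 ≈ (0.7071, 0, -0.7071)


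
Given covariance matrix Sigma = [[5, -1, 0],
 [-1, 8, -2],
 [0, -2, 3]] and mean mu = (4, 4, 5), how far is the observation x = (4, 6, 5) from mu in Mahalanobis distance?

Step 1 — centre the observation: (x - mu) = (0, 2, 0).

Step 2 — invert Sigma (cofactor / det for 3×3, or solve directly):
  Sigma^{-1} = [[0.2062, 0.0309, 0.0206],
 [0.0309, 0.1546, 0.1031],
 [0.0206, 0.1031, 0.4021]].

Step 3 — form the quadratic (x - mu)^T · Sigma^{-1} · (x - mu):
  Sigma^{-1} · (x - mu) = (0.0619, 0.3093, 0.2062).
  (x - mu)^T · [Sigma^{-1} · (x - mu)] = (0)·(0.0619) + (2)·(0.3093) + (0)·(0.2062) = 0.6186.

Step 4 — take square root: d = √(0.6186) ≈ 0.7865.

d(x, mu) = √(0.6186) ≈ 0.7865


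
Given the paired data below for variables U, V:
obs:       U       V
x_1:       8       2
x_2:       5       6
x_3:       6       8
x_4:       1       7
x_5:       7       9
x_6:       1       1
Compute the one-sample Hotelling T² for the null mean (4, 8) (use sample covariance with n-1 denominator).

Step 1 — sample mean vector:
  mean(U) = (8 + 5 + 6 + 1 + 7 + 1) / 6 = 28/6 = 4.6667
  mean(V) = (2 + 6 + 8 + 7 + 9 + 1) / 6 = 33/6 = 5.5
  x̄ = (4.6667, 5.5),  deviation x̄ - mu_0 = (4.6667, 5.5) - (4, 8) = (0.6667, -2.5).

Step 2 — sample covariance matrix, S[i,j] = (1/(n-1)) · Σ_k (x_{k,i} - mean_i) · (x_{k,j} - mean_j), divisor n-1 = 5:
  S[U,U] = ((3.3333)·(3.3333) + (0.3333)·(0.3333) + (1.3333)·(1.3333) + (-3.6667)·(-3.6667) + (2.3333)·(2.3333) + (-3.6667)·(-3.6667)) / 5 = 45.3333/5 = 9.0667
  S[U,V] = ((3.3333)·(-3.5) + (0.3333)·(0.5) + (1.3333)·(2.5) + (-3.6667)·(1.5) + (2.3333)·(3.5) + (-3.6667)·(-4.5)) / 5 = 11/5 = 2.2
  S[V,V] = ((-3.5)·(-3.5) + (0.5)·(0.5) + (2.5)·(2.5) + (1.5)·(1.5) + (3.5)·(3.5) + (-4.5)·(-4.5)) / 5 = 53.5/5 = 10.7
  S = [[9.0667, 2.2],
 [2.2, 10.7]].

Step 3 — invert S. det(S) = 9.0667·10.7 - (2.2)² = 92.1733.
  S^{-1} = (1/det) · [[d, -b], [-b, a]] = [[0.1161, -0.0239],
 [-0.0239, 0.0984]].

Step 4 — quadratic form (x̄ - mu_0)^T · S^{-1} · (x̄ - mu_0):
  S^{-1} · (x̄ - mu_0) = (0.1371, -0.2618),
  (x̄ - mu_0)^T · [...] = (0.6667)·(0.1371) + (-2.5)·(-0.2618) = 0.7459.

Step 5 — scale by n: T² = 6 · 0.7459 = 4.4756.

T² ≈ 4.4756


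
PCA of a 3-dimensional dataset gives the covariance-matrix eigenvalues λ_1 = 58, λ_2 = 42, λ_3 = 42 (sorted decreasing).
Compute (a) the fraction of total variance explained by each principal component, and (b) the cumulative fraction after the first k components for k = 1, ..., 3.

Step 1 — total variance = trace(Sigma) = Σ λ_i = 58 + 42 + 42 = 142.

Step 2 — fraction explained by component i = λ_i / Σ λ:
  PC1: 58/142 = 0.4085
  PC2: 42/142 = 0.2958
  PC3: 42/142 = 0.2958

Step 3 — cumulative fraction after k components = (λ_1 + ... + λ_k) / Σ λ:
  k = 1: 58/142 = 0.4085
  k = 2: (58 + 42)/142 = 100/142 = 0.7042
  k = 3: (58 + 42 + 42)/142 = 142/142 = 1

Summary (fraction, with percent):

explained: PC1 0.4085 (40.85%), PC2 0.2958 (29.58%), PC3 0.2958 (29.58%);  cumulative: 0.4085, 0.7042, 1


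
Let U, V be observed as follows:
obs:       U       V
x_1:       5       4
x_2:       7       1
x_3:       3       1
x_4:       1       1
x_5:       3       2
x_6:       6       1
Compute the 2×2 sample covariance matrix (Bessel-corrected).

Step 1 — column means:
  mean(U) = (5 + 7 + 3 + 1 + 3 + 6) / 6 = 25/6 = 4.1667
  mean(V) = (4 + 1 + 1 + 1 + 2 + 1) / 6 = 10/6 = 1.6667

Step 2 — sample covariance S[i,j] = (1/(n-1)) · Σ_k (x_{k,i} - mean_i) · (x_{k,j} - mean_j), with n-1 = 5.
  S[U,U] = ((0.8333)·(0.8333) + (2.8333)·(2.8333) + (-1.1667)·(-1.1667) + (-3.1667)·(-3.1667) + (-1.1667)·(-1.1667) + (1.8333)·(1.8333)) / 5 = 24.8333/5 = 4.9667
  S[U,V] = ((0.8333)·(2.3333) + (2.8333)·(-0.6667) + (-1.1667)·(-0.6667) + (-3.1667)·(-0.6667) + (-1.1667)·(0.3333) + (1.8333)·(-0.6667)) / 5 = 1.3333/5 = 0.2667
  S[V,V] = ((2.3333)·(2.3333) + (-0.6667)·(-0.6667) + (-0.6667)·(-0.6667) + (-0.6667)·(-0.6667) + (0.3333)·(0.3333) + (-0.6667)·(-0.6667)) / 5 = 7.3333/5 = 1.4667

S is symmetric (S[j,i] = S[i,j]). Assembling:

S = [[4.9667, 0.2667],
 [0.2667, 1.4667]]


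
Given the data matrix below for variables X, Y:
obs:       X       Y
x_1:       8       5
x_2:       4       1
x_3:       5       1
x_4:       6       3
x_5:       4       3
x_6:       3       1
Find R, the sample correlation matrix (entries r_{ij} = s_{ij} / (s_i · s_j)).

Step 1 — column means:
  mean(X) = (8 + 4 + 5 + 6 + 4 + 3) / 6 = 30/6 = 5
  mean(Y) = (5 + 1 + 1 + 3 + 3 + 1) / 6 = 14/6 = 2.3333

Step 2 — sample variances and covariances s[i,j] = (1/(n-1)) · Σ_k (x_{k,i} - mean_i) · (x_{k,j} - mean_j), with n-1 = 5:
  s[X,X] = ((3)·(3) + (-1)·(-1) + (0)·(0) + (1)·(1) + (-1)·(-1) + (-2)·(-2)) / 5 = 16/5 = 3.2
  s[X,Y] = ((3)·(2.6667) + (-1)·(-1.3333) + (0)·(-1.3333) + (1)·(0.6667) + (-1)·(0.6667) + (-2)·(-1.3333)) / 5 = 12/5 = 2.4
  s[Y,Y] = ((2.6667)·(2.6667) + (-1.3333)·(-1.3333) + (-1.3333)·(-1.3333) + (0.6667)·(0.6667) + (0.6667)·(0.6667) + (-1.3333)·(-1.3333)) / 5 = 13.3333/5 = 2.6667
  Sample standard deviations s_i = √(s[i,i]):
  s(X) = √(3.2) = 1.7889
  s(Y) = √(2.6667) = 1.633

Step 3 — r_{ij} = s_{ij} / (s_i · s_j):
  r[X,X] = 1 (diagonal).
  r[X,Y] = 2.4 / (1.7889 · 1.633) = 2.4 / 2.9212 = 0.8216
  r[Y,Y] = 1 (diagonal).

R is symmetric with unit diagonal. Assembling:

R = [[1, 0.8216],
 [0.8216, 1]]


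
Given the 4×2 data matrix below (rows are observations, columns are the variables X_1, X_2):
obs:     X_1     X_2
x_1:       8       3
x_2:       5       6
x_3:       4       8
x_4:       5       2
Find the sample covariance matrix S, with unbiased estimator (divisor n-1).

Step 1 — column means:
  mean(X_1) = (8 + 5 + 4 + 5) / 4 = 22/4 = 5.5
  mean(X_2) = (3 + 6 + 8 + 2) / 4 = 19/4 = 4.75

Step 2 — sample covariance S[i,j] = (1/(n-1)) · Σ_k (x_{k,i} - mean_i) · (x_{k,j} - mean_j), with n-1 = 3.
  S[X_1,X_1] = ((2.5)·(2.5) + (-0.5)·(-0.5) + (-1.5)·(-1.5) + (-0.5)·(-0.5)) / 3 = 9/3 = 3
  S[X_1,X_2] = ((2.5)·(-1.75) + (-0.5)·(1.25) + (-1.5)·(3.25) + (-0.5)·(-2.75)) / 3 = -8.5/3 = -2.8333
  S[X_2,X_2] = ((-1.75)·(-1.75) + (1.25)·(1.25) + (3.25)·(3.25) + (-2.75)·(-2.75)) / 3 = 22.75/3 = 7.5833

S is symmetric (S[j,i] = S[i,j]). Assembling:

S = [[3, -2.8333],
 [-2.8333, 7.5833]]


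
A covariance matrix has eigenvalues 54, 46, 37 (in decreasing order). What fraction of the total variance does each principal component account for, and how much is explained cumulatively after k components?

Step 1 — total variance = trace(Sigma) = Σ λ_i = 54 + 46 + 37 = 137.

Step 2 — fraction explained by component i = λ_i / Σ λ:
  PC1: 54/137 = 0.3942
  PC2: 46/137 = 0.3358
  PC3: 37/137 = 0.2701

Step 3 — cumulative fraction after k components = (λ_1 + ... + λ_k) / Σ λ:
  k = 1: 54/137 = 0.3942
  k = 2: (54 + 46)/137 = 100/137 = 0.7299
  k = 3: (54 + 46 + 37)/137 = 137/137 = 1

Summary (fraction, with percent):

explained: PC1 0.3942 (39.42%), PC2 0.3358 (33.58%), PC3 0.2701 (27.01%);  cumulative: 0.3942, 0.7299, 1


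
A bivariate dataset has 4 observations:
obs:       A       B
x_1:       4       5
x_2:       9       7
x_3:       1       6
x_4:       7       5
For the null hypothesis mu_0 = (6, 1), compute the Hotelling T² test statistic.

Step 1 — sample mean vector:
  mean(A) = (4 + 9 + 1 + 7) / 4 = 21/4 = 5.25
  mean(B) = (5 + 7 + 6 + 5) / 4 = 23/4 = 5.75
  x̄ = (5.25, 5.75),  deviation x̄ - mu_0 = (5.25, 5.75) - (6, 1) = (-0.75, 4.75).

Step 2 — sample covariance matrix, S[i,j] = (1/(n-1)) · Σ_k (x_{k,i} - mean_i) · (x_{k,j} - mean_j), divisor n-1 = 3:
  S[A,A] = ((-1.25)·(-1.25) + (3.75)·(3.75) + (-4.25)·(-4.25) + (1.75)·(1.75)) / 3 = 36.75/3 = 12.25
  S[A,B] = ((-1.25)·(-0.75) + (3.75)·(1.25) + (-4.25)·(0.25) + (1.75)·(-0.75)) / 3 = 3.25/3 = 1.0833
  S[B,B] = ((-0.75)·(-0.75) + (1.25)·(1.25) + (0.25)·(0.25) + (-0.75)·(-0.75)) / 3 = 2.75/3 = 0.9167
  S = [[12.25, 1.0833],
 [1.0833, 0.9167]].

Step 3 — invert S. det(S) = 12.25·0.9167 - (1.0833)² = 10.0556.
  S^{-1} = (1/det) · [[d, -b], [-b, a]] = [[0.0912, -0.1077],
 [-0.1077, 1.2182]].

Step 4 — quadratic form (x̄ - mu_0)^T · S^{-1} · (x̄ - mu_0):
  S^{-1} · (x̄ - mu_0) = (-0.5801, 5.8674),
  (x̄ - mu_0)^T · [...] = (-0.75)·(-0.5801) + (4.75)·(5.8674) = 28.3052.

Step 5 — scale by n: T² = 4 · 28.3052 = 113.221.

T² ≈ 113.221


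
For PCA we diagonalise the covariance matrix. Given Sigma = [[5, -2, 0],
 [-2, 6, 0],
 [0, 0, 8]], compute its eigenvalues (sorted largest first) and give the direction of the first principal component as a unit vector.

Step 1 — characteristic polynomial p(λ) = det(λI - Sigma) = λ³ - tr·λ² + c_1·λ - det, where tr = trace, c_1 = sum of the principal 2×2 minors, det = det(Sigma):
  tr = 5 + 6 + 8 = 19,
  c_1 = (5·6 - (-2)²) + (5·8 - (0)²) + (6·8 - (0)²) = 26 + 40 + 48 = 114,
  det = 5·(6·8 - (0)²) - (-2)·((-2)·8 - (0)·(0)) + (0)·((-2)·(0) - 6·(0)) = 5·(48) - (-2)·(-16) + (0)·(0) = 208.
  So p(λ) = λ³ - 19λ² + 114λ - 208.
Step 2 — look for an integer root (rational root theorem: any rational root is an integer divisor of 208). Testing λ = 8:
  p(8) = 512 - 1216 + 912 - 208 = 0  ✓
  Dividing out (λ - 8): p(λ) = (λ - 8)(λ² - 11λ + 26).
Step 3 — remaining eigenvalues from the quadratic λ² - 11λ + 26 = 0:
  Δ = 11² - 4·26 = 121 - 104 = 17,  λ = (11 ± √17)/2 = (11 ± 4.1231)/2 ≈ 7.5616 or 3.4384.
  Sorted: λ_1 = 8,  λ_2 = 7.5616,  λ_3 = 3.4384  (check: sum = 19 = tr ✓).

Step 4 — unit eigenvector for λ_1 = 8: v spans the null space of (Sigma - λ_1 I), whose rows are
  r_1 = (-3, -2, 0),  r_2 = (-2, -2, 0),  r_3 = (0, 0, 0).
  v is orthogonal to every row, so take v ∝ r_1 × r_2 = ((-2)·(0) - (0)·(-2), (0)·(-2) - (-3)·(0), (-3)·(-2) - (-2)·(-2)) = (0, 0, 2).
  Rescale (divide by 2): u = (0, 0, 1).
  ||u|| = √((0)² + (0)² + (1)²) = √(1) = 1,  v_1 = u/||u|| ≈ (0, 0, 1) (||v_1|| = 1).

λ_1 = 8,  λ_2 = 7.5616,  λ_3 = 3.4384;  v_1 ≈ (0, 0, 1)


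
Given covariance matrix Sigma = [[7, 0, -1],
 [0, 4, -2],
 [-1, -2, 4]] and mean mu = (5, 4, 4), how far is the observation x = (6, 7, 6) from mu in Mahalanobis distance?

Step 1 — centre the observation: (x - mu) = (1, 3, 2).

Step 2 — invert Sigma (cofactor / det for 3×3, or solve directly):
  Sigma^{-1} = [[0.15, 0.025, 0.05],
 [0.025, 0.3375, 0.175],
 [0.05, 0.175, 0.35]].

Step 3 — form the quadratic (x - mu)^T · Sigma^{-1} · (x - mu):
  Sigma^{-1} · (x - mu) = (0.325, 1.3875, 1.275).
  (x - mu)^T · [Sigma^{-1} · (x - mu)] = (1)·(0.325) + (3)·(1.3875) + (2)·(1.275) = 7.0375.

Step 4 — take square root: d = √(7.0375) ≈ 2.6528.

d(x, mu) = √(7.0375) ≈ 2.6528


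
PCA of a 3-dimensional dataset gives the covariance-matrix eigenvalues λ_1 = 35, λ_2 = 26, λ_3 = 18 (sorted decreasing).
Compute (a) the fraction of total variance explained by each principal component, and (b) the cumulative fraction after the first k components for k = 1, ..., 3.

Step 1 — total variance = trace(Sigma) = Σ λ_i = 35 + 26 + 18 = 79.

Step 2 — fraction explained by component i = λ_i / Σ λ:
  PC1: 35/79 = 0.443
  PC2: 26/79 = 0.3291
  PC3: 18/79 = 0.2278

Step 3 — cumulative fraction after k components = (λ_1 + ... + λ_k) / Σ λ:
  k = 1: 35/79 = 0.443
  k = 2: (35 + 26)/79 = 61/79 = 0.7722
  k = 3: (35 + 26 + 18)/79 = 79/79 = 1

Summary (fraction, with percent):

explained: PC1 0.443 (44.3%), PC2 0.3291 (32.91%), PC3 0.2278 (22.78%);  cumulative: 0.443, 0.7722, 1


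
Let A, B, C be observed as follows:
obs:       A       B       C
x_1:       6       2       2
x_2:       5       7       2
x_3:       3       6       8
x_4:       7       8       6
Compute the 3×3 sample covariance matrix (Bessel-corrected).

Step 1 — column means:
  mean(A) = (6 + 5 + 3 + 7) / 4 = 21/4 = 5.25
  mean(B) = (2 + 7 + 6 + 8) / 4 = 23/4 = 5.75
  mean(C) = (2 + 2 + 8 + 6) / 4 = 18/4 = 4.5

Step 2 — sample covariance S[i,j] = (1/(n-1)) · Σ_k (x_{k,i} - mean_i) · (x_{k,j} - mean_j), with n-1 = 3.
  S[A,A] = ((0.75)·(0.75) + (-0.25)·(-0.25) + (-2.25)·(-2.25) + (1.75)·(1.75)) / 3 = 8.75/3 = 2.9167
  S[A,B] = ((0.75)·(-3.75) + (-0.25)·(1.25) + (-2.25)·(0.25) + (1.75)·(2.25)) / 3 = 0.25/3 = 0.0833
  S[A,C] = ((0.75)·(-2.5) + (-0.25)·(-2.5) + (-2.25)·(3.5) + (1.75)·(1.5)) / 3 = -6.5/3 = -2.1667
  S[B,B] = ((-3.75)·(-3.75) + (1.25)·(1.25) + (0.25)·(0.25) + (2.25)·(2.25)) / 3 = 20.75/3 = 6.9167
  S[B,C] = ((-3.75)·(-2.5) + (1.25)·(-2.5) + (0.25)·(3.5) + (2.25)·(1.5)) / 3 = 10.5/3 = 3.5
  S[C,C] = ((-2.5)·(-2.5) + (-2.5)·(-2.5) + (3.5)·(3.5) + (1.5)·(1.5)) / 3 = 27/3 = 9

S is symmetric (S[j,i] = S[i,j]). Assembling:

S = [[2.9167, 0.0833, -2.1667],
 [0.0833, 6.9167, 3.5],
 [-2.1667, 3.5, 9]]


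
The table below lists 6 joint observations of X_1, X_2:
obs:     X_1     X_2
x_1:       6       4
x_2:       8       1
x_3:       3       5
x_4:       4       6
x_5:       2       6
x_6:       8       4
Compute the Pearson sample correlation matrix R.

Step 1 — column means:
  mean(X_1) = (6 + 8 + 3 + 4 + 2 + 8) / 6 = 31/6 = 5.1667
  mean(X_2) = (4 + 1 + 5 + 6 + 6 + 4) / 6 = 26/6 = 4.3333

Step 2 — sample variances and covariances s[i,j] = (1/(n-1)) · Σ_k (x_{k,i} - mean_i) · (x_{k,j} - mean_j), with n-1 = 5:
  s[X_1,X_1] = ((0.8333)·(0.8333) + (2.8333)·(2.8333) + (-2.1667)·(-2.1667) + (-1.1667)·(-1.1667) + (-3.1667)·(-3.1667) + (2.8333)·(2.8333)) / 5 = 32.8333/5 = 6.5667
  s[X_1,X_2] = ((0.8333)·(-0.3333) + (2.8333)·(-3.3333) + (-2.1667)·(0.6667) + (-1.1667)·(1.6667) + (-3.1667)·(1.6667) + (2.8333)·(-0.3333)) / 5 = -19.3333/5 = -3.8667
  s[X_2,X_2] = ((-0.3333)·(-0.3333) + (-3.3333)·(-3.3333) + (0.6667)·(0.6667) + (1.6667)·(1.6667) + (1.6667)·(1.6667) + (-0.3333)·(-0.3333)) / 5 = 17.3333/5 = 3.4667
  Sample standard deviations s_i = √(s[i,i]):
  s(X_1) = √(6.5667) = 2.5626
  s(X_2) = √(3.4667) = 1.8619

Step 3 — r_{ij} = s_{ij} / (s_i · s_j):
  r[X_1,X_1] = 1 (diagonal).
  r[X_1,X_2] = -3.8667 / (2.5626 · 1.8619) = -3.8667 / 4.7712 = -0.8104
  r[X_2,X_2] = 1 (diagonal).

R is symmetric with unit diagonal. Assembling:

R = [[1, -0.8104],
 [-0.8104, 1]]
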